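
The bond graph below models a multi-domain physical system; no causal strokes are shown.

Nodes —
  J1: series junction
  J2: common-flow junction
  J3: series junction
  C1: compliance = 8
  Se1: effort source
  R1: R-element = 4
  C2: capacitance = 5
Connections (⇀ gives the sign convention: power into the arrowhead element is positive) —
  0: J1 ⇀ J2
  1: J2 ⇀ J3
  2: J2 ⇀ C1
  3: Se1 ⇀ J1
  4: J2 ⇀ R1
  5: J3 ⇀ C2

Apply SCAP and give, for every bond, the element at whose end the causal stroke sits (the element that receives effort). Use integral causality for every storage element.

b3 |J1  (Se1: effort source, stroke at far end)
b0 |J2  (J1 needs exactly one f-in)
b2 |J2  (C1 integral (e out))
b5 |J3  (C2 integral (e out))
b1 |J2  (J3: last free bond brings flow in)
b4 |R1  (closing 1-jn rule on J2)

#0 |J2
#1 |J2
#2 |J2
#3 |J1
#4 |R1
#5 |J3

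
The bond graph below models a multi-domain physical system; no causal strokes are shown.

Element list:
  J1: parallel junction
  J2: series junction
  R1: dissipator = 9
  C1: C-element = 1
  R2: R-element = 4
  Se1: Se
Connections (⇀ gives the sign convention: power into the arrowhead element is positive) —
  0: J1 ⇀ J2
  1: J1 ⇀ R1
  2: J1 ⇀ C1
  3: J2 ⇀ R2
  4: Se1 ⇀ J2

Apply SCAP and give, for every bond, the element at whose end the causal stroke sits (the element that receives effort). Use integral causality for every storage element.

bond 0 →J2
bond 1 →R1
bond 2 →J1
bond 3 →R2
bond 4 →J2

#4 |J2  (source Se1 imposes e)
#2 |J1  (C1: C, integral causality)
#0 |J2  (common-e at J1 fixed by 2)
#1 |R1  (common-e at J1 fixed by 2)
#3 |R2  (J2 needs exactly one f-in)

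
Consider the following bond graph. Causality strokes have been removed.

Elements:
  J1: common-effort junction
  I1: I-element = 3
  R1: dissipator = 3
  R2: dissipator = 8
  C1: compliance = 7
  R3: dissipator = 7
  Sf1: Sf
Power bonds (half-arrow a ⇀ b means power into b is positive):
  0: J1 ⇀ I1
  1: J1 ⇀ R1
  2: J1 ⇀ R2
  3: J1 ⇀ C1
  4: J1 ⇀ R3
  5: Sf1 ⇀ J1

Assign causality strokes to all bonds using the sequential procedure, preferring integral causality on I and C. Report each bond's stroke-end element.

β5 stroke at Sf1  (Sf1: flow source, stroke at near end)
β0 stroke at I1  (I1 integral (f out))
β3 stroke at J1  (prefer integral on C1)
β1 stroke at R1  (common-e at J1 fixed by 3)
β2 stroke at R2  (J1 effort already set via bond 3)
β4 stroke at R3  (common-e at J1 fixed by 3)

b0 stroke at I1
b1 stroke at R1
b2 stroke at R2
b3 stroke at J1
b4 stroke at R3
b5 stroke at Sf1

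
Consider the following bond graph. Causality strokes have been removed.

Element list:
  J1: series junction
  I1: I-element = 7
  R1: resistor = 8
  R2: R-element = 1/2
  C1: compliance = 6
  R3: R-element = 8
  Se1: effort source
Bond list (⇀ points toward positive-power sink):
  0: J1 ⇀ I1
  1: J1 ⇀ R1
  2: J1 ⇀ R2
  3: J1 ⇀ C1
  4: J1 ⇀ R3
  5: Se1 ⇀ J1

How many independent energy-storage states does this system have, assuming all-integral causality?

2  (C1, I1 all integral)

β5 stroke→J1  (source Se1 imposes e)
β0 stroke→I1  (I1 integral (f out))
β1 stroke→J1  (J1 flow already set via bond 0)
β2 stroke→J1  (common-f at J1 fixed by 0)
β3 stroke→J1  (J1: bond 0 brought flow, rest push out)
β4 stroke→J1  (J1 flow already set via bond 0)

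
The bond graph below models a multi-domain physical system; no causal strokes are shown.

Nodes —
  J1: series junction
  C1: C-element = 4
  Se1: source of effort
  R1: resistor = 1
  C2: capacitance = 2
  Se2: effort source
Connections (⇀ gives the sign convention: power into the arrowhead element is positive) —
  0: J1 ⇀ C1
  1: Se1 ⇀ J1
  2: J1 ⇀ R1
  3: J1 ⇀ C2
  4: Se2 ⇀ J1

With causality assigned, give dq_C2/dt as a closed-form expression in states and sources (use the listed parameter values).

dq_C2/dt = E_Se1 + E_Se2 - q_C1/4 - q_C2/2

bond 1 stroke→J1  (Se1 (Se) sets effort on bond)
bond 4 stroke→J1  (Se2 fixes effort; stroke away)
bond 0 stroke→J1  (prefer integral on C1)
bond 3 stroke→J1  (prefer integral on C2)
bond 2 stroke→R1  (J1: last free bond brings flow in)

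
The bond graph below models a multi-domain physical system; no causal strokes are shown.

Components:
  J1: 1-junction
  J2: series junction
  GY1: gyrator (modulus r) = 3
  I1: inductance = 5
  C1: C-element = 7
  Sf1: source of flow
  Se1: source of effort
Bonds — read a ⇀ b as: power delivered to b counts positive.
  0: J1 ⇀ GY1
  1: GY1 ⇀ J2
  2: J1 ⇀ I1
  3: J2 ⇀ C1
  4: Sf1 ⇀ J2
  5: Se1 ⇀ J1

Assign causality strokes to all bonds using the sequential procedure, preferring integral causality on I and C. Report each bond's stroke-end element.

bond 0 →J1
bond 1 →J2
bond 2 →I1
bond 3 →J2
bond 4 →Sf1
bond 5 →J1

bond 4 →Sf1  (source Sf1 imposes f)
bond 5 →J1  (Se1 fixes effort; stroke away)
bond 1 →J2  (J2: bond 4 brought flow, rest push out)
bond 3 →J2  (common-f at J2 fixed by 4)
bond 0 →J1  (GY1: gyrator matches bond 1)
bond 2 →I1  (only one flow-in slot at J1)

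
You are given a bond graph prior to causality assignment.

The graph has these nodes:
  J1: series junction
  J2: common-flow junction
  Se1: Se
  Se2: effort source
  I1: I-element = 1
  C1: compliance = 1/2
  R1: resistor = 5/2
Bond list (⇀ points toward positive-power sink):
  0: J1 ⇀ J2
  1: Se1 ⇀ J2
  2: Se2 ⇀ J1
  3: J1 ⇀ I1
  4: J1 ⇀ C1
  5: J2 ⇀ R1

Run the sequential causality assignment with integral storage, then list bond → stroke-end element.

#0 stroke at J1
#1 stroke at J2
#2 stroke at J1
#3 stroke at I1
#4 stroke at J1
#5 stroke at J2

bond 1 stroke at J2  (source Se1 imposes e)
bond 2 stroke at J1  (Se2: effort source, stroke at far end)
bond 3 stroke at I1  (I1: I, integral causality)
bond 0 stroke at J1  (1-jn J1 has f-setter on 3)
bond 4 stroke at J1  (J1 flow already set via bond 3)
bond 5 stroke at J2  (J2: bond 0 brought flow, rest push out)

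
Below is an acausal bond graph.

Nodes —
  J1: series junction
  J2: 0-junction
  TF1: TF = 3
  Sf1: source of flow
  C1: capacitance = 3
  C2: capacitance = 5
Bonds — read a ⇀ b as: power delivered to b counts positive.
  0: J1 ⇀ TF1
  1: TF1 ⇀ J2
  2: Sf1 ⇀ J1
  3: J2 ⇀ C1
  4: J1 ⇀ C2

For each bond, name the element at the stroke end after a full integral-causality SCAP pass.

bond 2 stroke at Sf1  (source Sf1 imposes f)
bond 0 stroke at J1  (1-jn J1 has f-setter on 2)
bond 4 stroke at J1  (common-f at J1 fixed by 2)
bond 1 stroke at TF1  (through TF1, causality passes straight; one stroke at TF1)
bond 3 stroke at J2  (J2 needs exactly one e-in)

β0 stroke→J1
β1 stroke→TF1
β2 stroke→Sf1
β3 stroke→J2
β4 stroke→J1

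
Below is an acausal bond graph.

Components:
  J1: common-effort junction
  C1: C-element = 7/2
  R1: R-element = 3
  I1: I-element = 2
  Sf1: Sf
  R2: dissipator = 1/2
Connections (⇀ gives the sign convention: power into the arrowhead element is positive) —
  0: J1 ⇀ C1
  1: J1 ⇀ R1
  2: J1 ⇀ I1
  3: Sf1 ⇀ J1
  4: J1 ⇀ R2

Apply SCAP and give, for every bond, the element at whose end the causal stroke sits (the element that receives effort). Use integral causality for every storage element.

b3 stroke at Sf1  (source Sf1 imposes f)
b0 stroke at J1  (C1 outputs effort q/C1)
b1 stroke at R1  (J1: bond 0 brought effort, rest push out)
b2 stroke at I1  (0-jn J1 has e-setter on 0)
b4 stroke at R2  (J1 effort already set via bond 0)

β0 stroke at J1
β1 stroke at R1
β2 stroke at I1
β3 stroke at Sf1
β4 stroke at R2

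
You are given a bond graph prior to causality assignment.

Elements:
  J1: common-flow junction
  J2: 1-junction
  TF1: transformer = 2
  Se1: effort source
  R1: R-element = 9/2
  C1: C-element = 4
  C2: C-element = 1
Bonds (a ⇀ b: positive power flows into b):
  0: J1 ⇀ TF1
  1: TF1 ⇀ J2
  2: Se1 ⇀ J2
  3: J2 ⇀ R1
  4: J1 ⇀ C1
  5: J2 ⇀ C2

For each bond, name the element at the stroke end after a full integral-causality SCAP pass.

b0 |TF1
b1 |J2
b2 |J2
b3 |R1
b4 |J1
b5 |J2

β2 stroke→J2  (source Se1 imposes e)
β4 stroke→J1  (C1: C, integral causality)
β0 stroke→TF1  (closing 1-jn rule on J1)
β1 stroke→J2  (TF TF1: opposite of bond 0)
β5 stroke→J2  (C2 integral (e out))
β3 stroke→R1  (J2 needs exactly one f-in)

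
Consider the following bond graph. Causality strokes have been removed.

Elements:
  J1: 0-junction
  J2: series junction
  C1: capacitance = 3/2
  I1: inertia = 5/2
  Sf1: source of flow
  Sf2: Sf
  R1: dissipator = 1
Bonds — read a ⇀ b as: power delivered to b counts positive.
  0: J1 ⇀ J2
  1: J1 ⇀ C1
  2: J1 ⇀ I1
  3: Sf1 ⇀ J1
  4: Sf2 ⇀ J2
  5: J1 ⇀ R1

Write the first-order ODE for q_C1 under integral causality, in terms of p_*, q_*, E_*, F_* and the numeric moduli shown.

b3 stroke→Sf1  (Sf1: flow source, stroke at near end)
b4 stroke→Sf2  (source Sf2 imposes f)
b0 stroke→J2  (J2: bond 4 brought flow, rest push out)
b1 stroke→J1  (C1 integral (e out))
b2 stroke→I1  (J1 effort already set via bond 1)
b5 stroke→R1  (0-jn J1 has e-setter on 1)

dq_C1/dt = F_Sf1 - F_Sf2 - 2*p_I1/5 - 2*q_C1/3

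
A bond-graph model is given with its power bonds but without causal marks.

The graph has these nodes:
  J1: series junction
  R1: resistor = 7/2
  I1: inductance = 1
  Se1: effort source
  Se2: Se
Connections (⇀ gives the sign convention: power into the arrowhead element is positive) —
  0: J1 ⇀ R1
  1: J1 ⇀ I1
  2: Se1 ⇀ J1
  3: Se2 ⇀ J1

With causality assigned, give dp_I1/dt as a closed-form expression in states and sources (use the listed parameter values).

dp_I1/dt = E_Se1 + E_Se2 - 7*p_I1/2

#2 |J1  (source Se1 imposes e)
#3 |J1  (source Se2 imposes e)
#1 |I1  (I1: I, integral causality)
#0 |J1  (common-f at J1 fixed by 1)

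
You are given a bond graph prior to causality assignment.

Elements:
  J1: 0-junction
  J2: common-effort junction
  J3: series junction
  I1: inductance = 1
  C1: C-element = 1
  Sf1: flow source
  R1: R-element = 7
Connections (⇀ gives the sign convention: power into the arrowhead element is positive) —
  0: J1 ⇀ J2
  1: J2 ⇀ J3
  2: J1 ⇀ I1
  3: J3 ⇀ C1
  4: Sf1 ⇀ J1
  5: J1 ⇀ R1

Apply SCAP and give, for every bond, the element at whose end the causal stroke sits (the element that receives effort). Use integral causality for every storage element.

β0 stroke→J1
β1 stroke→J2
β2 stroke→I1
β3 stroke→J3
β4 stroke→Sf1
β5 stroke→R1

#4 stroke→Sf1  (Sf1 (Sf) sets flow on bond)
#2 stroke→I1  (I1: I, integral causality)
#3 stroke→J3  (C1 outputs effort q/C1)
#1 stroke→J2  (only one flow-in slot at J3)
#0 stroke→J1  (common-e at J2 fixed by 1)
#5 stroke→R1  (common-e at J1 fixed by 0)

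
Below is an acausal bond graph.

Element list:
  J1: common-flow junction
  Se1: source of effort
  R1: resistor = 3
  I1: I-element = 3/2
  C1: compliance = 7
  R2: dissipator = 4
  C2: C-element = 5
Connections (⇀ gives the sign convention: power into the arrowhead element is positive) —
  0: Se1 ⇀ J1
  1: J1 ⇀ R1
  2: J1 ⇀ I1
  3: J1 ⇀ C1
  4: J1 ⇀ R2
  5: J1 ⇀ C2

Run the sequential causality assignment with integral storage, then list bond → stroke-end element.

bond 0 stroke at J1  (source Se1 imposes e)
bond 2 stroke at I1  (I1: I, integral causality)
bond 1 stroke at J1  (common-f at J1 fixed by 2)
bond 3 stroke at J1  (common-f at J1 fixed by 2)
bond 4 stroke at J1  (J1: bond 2 brought flow, rest push out)
bond 5 stroke at J1  (common-f at J1 fixed by 2)

bond 0 →J1
bond 1 →J1
bond 2 →I1
bond 3 →J1
bond 4 →J1
bond 5 →J1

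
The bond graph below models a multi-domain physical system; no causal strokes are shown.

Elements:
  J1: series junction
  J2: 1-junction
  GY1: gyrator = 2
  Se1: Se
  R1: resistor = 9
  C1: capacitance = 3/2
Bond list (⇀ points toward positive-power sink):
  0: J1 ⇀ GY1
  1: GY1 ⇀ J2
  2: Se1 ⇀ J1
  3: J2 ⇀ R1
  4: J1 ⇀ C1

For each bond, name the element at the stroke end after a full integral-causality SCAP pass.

#0 →GY1
#1 →GY1
#2 →J1
#3 →J2
#4 →J1

b2 →J1  (source Se1 imposes e)
b4 →J1  (C1 integral (e out))
b0 →GY1  (J1 needs exactly one f-in)
b1 →GY1  (through GY1, causality inverts; strokes same side of GY1)
b3 →J2  (common-f at J2 fixed by 1)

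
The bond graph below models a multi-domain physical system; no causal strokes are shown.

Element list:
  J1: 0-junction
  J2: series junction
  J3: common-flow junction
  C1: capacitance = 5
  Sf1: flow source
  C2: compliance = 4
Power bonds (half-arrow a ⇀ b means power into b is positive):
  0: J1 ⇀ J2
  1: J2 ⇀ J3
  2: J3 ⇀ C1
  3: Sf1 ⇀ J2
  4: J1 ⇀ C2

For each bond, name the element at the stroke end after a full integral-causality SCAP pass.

#3 stroke→Sf1  (source Sf1 imposes f)
#0 stroke→J2  (1-jn J2 has f-setter on 3)
#1 stroke→J2  (J2: bond 3 brought flow, rest push out)
#2 stroke→J3  (J3: bond 1 brought flow, rest push out)
#4 stroke→J1  (J1 needs exactly one e-in)

#0 |J2
#1 |J2
#2 |J3
#3 |Sf1
#4 |J1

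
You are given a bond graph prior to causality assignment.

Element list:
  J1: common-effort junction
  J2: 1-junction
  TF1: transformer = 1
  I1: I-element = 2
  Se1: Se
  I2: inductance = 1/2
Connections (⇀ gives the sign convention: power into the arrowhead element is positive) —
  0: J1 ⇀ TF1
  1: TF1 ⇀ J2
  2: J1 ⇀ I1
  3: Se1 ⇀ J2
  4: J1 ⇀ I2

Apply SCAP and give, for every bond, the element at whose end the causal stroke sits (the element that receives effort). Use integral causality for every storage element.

β0 stroke→J1
β1 stroke→TF1
β2 stroke→I1
β3 stroke→J2
β4 stroke→I2

#3 |J2  (Se1 fixes effort; stroke away)
#1 |TF1  (J2 needs exactly one f-in)
#0 |J1  (TF TF1: opposite of bond 1)
#2 |I1  (common-e at J1 fixed by 0)
#4 |I2  (0-jn J1 has e-setter on 0)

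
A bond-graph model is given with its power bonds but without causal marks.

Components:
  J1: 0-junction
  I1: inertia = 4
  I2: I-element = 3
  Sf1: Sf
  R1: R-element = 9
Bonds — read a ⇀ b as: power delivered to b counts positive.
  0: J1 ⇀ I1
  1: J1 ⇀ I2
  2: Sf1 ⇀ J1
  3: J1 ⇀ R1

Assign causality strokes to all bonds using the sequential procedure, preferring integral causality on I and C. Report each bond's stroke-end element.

b0 stroke→I1
b1 stroke→I2
b2 stroke→Sf1
b3 stroke→J1

bond 2 →Sf1  (source Sf1 imposes f)
bond 0 →I1  (I1 integral (f out))
bond 1 →I2  (prefer integral on I2)
bond 3 →J1  (J1 needs exactly one e-in)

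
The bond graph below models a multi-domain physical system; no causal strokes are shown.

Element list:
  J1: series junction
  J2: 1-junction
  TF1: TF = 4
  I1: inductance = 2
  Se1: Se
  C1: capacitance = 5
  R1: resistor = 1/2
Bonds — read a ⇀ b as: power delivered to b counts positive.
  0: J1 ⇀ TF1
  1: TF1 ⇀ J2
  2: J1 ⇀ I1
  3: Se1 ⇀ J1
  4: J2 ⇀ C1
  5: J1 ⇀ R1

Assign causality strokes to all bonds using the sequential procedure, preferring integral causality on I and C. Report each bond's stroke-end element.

bond 0 |J1
bond 1 |TF1
bond 2 |I1
bond 3 |J1
bond 4 |J2
bond 5 |J1

β3 stroke at J1  (source Se1 imposes e)
β2 stroke at I1  (prefer integral on I1)
β0 stroke at J1  (1-jn J1 has f-setter on 2)
β5 stroke at J1  (J1 flow already set via bond 2)
β1 stroke at TF1  (TF TF1: opposite of bond 0)
β4 stroke at J2  (1-jn J2 has f-setter on 1)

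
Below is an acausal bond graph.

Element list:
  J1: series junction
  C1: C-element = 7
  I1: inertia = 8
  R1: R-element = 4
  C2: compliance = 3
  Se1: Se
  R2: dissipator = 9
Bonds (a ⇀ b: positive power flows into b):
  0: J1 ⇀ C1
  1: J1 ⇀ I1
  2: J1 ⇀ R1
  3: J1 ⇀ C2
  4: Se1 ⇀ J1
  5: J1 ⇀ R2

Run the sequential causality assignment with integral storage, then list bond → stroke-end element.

bond 4 →J1  (Se1 (Se) sets effort on bond)
bond 0 →J1  (prefer integral on C1)
bond 1 →I1  (prefer integral on I1)
bond 2 →J1  (1-jn J1 has f-setter on 1)
bond 3 →J1  (common-f at J1 fixed by 1)
bond 5 →J1  (1-jn J1 has f-setter on 1)

β0 stroke at J1
β1 stroke at I1
β2 stroke at J1
β3 stroke at J1
β4 stroke at J1
β5 stroke at J1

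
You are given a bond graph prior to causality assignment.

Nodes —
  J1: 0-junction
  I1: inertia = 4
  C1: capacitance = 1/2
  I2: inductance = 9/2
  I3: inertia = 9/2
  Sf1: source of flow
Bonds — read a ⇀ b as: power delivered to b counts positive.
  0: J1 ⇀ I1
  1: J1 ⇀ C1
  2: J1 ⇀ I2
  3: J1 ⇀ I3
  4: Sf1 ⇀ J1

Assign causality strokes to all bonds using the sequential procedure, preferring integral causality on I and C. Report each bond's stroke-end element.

bond 0 stroke→I1
bond 1 stroke→J1
bond 2 stroke→I2
bond 3 stroke→I3
bond 4 stroke→Sf1

#4 stroke at Sf1  (Sf1 fixes flow; stroke at Sf1)
#0 stroke at I1  (I1 integral (f out))
#1 stroke at J1  (prefer integral on C1)
#2 stroke at I2  (J1 effort already set via bond 1)
#3 stroke at I3  (J1 effort already set via bond 1)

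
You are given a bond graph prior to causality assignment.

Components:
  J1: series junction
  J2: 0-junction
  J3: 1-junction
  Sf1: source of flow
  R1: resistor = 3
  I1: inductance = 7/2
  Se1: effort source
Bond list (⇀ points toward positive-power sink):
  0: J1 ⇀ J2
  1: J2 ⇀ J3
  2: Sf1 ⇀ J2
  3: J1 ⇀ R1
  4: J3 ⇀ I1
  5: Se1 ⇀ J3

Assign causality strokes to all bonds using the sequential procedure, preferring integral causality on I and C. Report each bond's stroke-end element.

#2 |Sf1  (Sf1 fixes flow; stroke at Sf1)
#5 |J3  (Se1: effort source, stroke at far end)
#4 |I1  (prefer integral on I1)
#1 |J3  (J3 flow already set via bond 4)
#0 |J2  (J2: last free bond brings effort in)
#3 |J1  (common-f at J1 fixed by 0)

#0 stroke→J2
#1 stroke→J3
#2 stroke→Sf1
#3 stroke→J1
#4 stroke→I1
#5 stroke→J3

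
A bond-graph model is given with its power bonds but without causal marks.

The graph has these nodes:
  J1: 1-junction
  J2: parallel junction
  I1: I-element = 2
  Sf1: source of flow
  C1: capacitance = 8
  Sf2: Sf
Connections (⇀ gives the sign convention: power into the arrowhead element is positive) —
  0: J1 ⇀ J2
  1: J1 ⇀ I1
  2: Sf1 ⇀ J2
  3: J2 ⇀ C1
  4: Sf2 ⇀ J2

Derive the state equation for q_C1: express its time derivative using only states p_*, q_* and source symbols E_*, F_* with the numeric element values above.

dq_C1/dt = F_Sf1 + F_Sf2 + p_I1/2

bond 2 stroke→Sf1  (Sf1 (Sf) sets flow on bond)
bond 4 stroke→Sf2  (Sf2: flow source, stroke at near end)
bond 1 stroke→I1  (I1: I, integral causality)
bond 0 stroke→J1  (common-f at J1 fixed by 1)
bond 3 stroke→J2  (only one effort-in slot at J2)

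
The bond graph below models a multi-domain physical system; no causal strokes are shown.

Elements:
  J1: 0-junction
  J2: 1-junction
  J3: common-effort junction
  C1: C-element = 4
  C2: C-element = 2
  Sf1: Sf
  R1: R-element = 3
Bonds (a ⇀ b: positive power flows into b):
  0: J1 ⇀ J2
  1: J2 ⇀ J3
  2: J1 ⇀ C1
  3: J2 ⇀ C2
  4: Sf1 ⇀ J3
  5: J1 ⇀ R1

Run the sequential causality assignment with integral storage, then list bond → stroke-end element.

bond 4 stroke→Sf1  (Sf1 fixes flow; stroke at Sf1)
bond 1 stroke→J3  (J3 needs exactly one e-in)
bond 0 stroke→J2  (J2 flow already set via bond 1)
bond 3 stroke→J2  (J2: bond 1 brought flow, rest push out)
bond 2 stroke→J1  (prefer integral on C1)
bond 5 stroke→R1  (J1: bond 2 brought effort, rest push out)

bond 0 |J2
bond 1 |J3
bond 2 |J1
bond 3 |J2
bond 4 |Sf1
bond 5 |R1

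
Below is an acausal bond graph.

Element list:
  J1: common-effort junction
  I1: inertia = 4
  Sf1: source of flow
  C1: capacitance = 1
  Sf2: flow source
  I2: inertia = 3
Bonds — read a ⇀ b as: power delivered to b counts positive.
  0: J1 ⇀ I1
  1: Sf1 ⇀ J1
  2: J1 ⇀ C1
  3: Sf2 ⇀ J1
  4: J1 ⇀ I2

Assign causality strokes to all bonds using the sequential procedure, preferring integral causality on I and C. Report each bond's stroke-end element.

β1 stroke→Sf1  (Sf1: flow source, stroke at near end)
β3 stroke→Sf2  (Sf2 (Sf) sets flow on bond)
β0 stroke→I1  (I1: I, integral causality)
β2 stroke→J1  (C1 integral (e out))
β4 stroke→I2  (J1: bond 2 brought effort, rest push out)

bond 0 |I1
bond 1 |Sf1
bond 2 |J1
bond 3 |Sf2
bond 4 |I2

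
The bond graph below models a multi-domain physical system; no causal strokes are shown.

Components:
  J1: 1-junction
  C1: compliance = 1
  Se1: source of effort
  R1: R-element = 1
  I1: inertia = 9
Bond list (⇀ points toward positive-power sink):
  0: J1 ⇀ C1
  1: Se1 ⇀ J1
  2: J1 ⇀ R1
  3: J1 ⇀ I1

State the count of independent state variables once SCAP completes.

2  (C1, I1 all integral)

#1 |J1  (Se1 (Se) sets effort on bond)
#0 |J1  (prefer integral on C1)
#3 |I1  (I1 outputs flow p/I1)
#2 |J1  (J1 flow already set via bond 3)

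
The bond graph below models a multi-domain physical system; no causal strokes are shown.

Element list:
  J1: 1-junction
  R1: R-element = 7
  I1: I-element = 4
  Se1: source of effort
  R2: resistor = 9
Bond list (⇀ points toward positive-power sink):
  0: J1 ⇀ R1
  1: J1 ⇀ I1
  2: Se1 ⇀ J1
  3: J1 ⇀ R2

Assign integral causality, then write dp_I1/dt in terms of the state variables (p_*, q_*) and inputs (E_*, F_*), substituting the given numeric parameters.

dp_I1/dt = E_Se1 - 4*p_I1

bond 2 →J1  (Se1: effort source, stroke at far end)
bond 1 →I1  (I1: I, integral causality)
bond 0 →J1  (common-f at J1 fixed by 1)
bond 3 →J1  (J1 flow already set via bond 1)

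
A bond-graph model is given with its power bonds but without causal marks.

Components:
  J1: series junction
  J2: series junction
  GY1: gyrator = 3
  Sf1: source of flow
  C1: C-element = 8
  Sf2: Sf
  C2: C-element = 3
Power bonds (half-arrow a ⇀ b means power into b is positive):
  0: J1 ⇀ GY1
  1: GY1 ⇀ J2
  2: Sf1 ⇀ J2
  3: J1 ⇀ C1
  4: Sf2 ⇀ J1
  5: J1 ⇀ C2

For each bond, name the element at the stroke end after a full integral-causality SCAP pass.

β2 stroke at Sf1  (Sf1 (Sf) sets flow on bond)
β4 stroke at Sf2  (Sf2: flow source, stroke at near end)
β0 stroke at J1  (J1 flow already set via bond 4)
β3 stroke at J1  (J1: bond 4 brought flow, rest push out)
β5 stroke at J1  (1-jn J1 has f-setter on 4)
β1 stroke at J2  (J2 flow already set via bond 2)

b0 |J1
b1 |J2
b2 |Sf1
b3 |J1
b4 |Sf2
b5 |J1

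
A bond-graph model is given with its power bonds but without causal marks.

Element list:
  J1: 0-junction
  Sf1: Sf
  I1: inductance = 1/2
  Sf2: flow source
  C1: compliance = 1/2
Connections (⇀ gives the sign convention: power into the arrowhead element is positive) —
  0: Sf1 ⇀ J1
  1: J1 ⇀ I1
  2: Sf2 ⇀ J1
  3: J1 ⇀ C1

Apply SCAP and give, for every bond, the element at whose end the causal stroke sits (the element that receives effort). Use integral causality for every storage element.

β0 stroke→Sf1  (Sf1 (Sf) sets flow on bond)
β2 stroke→Sf2  (Sf2 fixes flow; stroke at Sf2)
β1 stroke→I1  (I1: I, integral causality)
β3 stroke→J1  (closing 0-jn rule on J1)

β0 stroke→Sf1
β1 stroke→I1
β2 stroke→Sf2
β3 stroke→J1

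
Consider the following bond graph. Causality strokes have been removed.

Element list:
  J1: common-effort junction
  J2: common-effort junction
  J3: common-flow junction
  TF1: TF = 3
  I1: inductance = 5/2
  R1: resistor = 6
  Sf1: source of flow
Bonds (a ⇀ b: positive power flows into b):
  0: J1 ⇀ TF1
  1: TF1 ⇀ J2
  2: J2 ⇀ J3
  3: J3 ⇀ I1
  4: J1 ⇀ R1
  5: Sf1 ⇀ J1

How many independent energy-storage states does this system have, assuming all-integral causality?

1  (I1 all integral)

β5 stroke at Sf1  (Sf1 fixes flow; stroke at Sf1)
β3 stroke at I1  (I1 integral (f out))
β2 stroke at J3  (J3 flow already set via bond 3)
β1 stroke at J2  (closing 0-jn rule on J2)
β0 stroke at TF1  (through TF1, causality passes straight; one stroke at TF1)
β4 stroke at J1  (closing 0-jn rule on J1)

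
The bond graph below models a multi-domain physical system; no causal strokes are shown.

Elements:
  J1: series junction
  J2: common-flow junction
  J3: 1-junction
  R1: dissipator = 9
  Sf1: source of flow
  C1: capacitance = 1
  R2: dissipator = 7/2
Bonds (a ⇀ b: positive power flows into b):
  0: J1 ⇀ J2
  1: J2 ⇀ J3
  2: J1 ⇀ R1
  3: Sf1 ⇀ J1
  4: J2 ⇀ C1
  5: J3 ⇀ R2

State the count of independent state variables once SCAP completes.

β3 |Sf1  (Sf1: flow source, stroke at near end)
β0 |J1  (1-jn J1 has f-setter on 3)
β2 |J1  (J1: bond 3 brought flow, rest push out)
β1 |J2  (common-f at J2 fixed by 0)
β4 |J2  (1-jn J2 has f-setter on 0)
β5 |J3  (common-f at J3 fixed by 1)

1  (C1 all integral)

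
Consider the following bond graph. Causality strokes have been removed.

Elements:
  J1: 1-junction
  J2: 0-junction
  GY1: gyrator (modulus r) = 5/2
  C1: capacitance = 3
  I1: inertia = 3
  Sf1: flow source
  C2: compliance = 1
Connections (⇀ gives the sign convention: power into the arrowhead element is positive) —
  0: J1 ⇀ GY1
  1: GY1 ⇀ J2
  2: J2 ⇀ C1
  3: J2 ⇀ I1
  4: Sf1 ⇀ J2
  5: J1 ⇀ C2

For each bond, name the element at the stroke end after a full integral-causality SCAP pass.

β0 →GY1
β1 →GY1
β2 →J2
β3 →I1
β4 →Sf1
β5 →J1

#4 →Sf1  (source Sf1 imposes f)
#2 →J2  (C1 outputs effort q/C1)
#1 →GY1  (J2: bond 2 brought effort, rest push out)
#3 →I1  (J2 effort already set via bond 2)
#0 →GY1  (GY GY1: same side as bond 1)
#5 →J1  (common-f at J1 fixed by 0)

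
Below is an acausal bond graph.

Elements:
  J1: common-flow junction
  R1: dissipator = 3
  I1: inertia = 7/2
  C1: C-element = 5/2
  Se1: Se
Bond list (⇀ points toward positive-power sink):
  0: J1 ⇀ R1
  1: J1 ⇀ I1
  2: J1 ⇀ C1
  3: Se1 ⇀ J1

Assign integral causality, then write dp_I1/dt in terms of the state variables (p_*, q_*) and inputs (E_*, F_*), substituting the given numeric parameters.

dp_I1/dt = E_Se1 - 6*p_I1/7 - 2*q_C1/5

β3 →J1  (Se1 fixes effort; stroke away)
β1 →I1  (I1 integral (f out))
β0 →J1  (1-jn J1 has f-setter on 1)
β2 →J1  (common-f at J1 fixed by 1)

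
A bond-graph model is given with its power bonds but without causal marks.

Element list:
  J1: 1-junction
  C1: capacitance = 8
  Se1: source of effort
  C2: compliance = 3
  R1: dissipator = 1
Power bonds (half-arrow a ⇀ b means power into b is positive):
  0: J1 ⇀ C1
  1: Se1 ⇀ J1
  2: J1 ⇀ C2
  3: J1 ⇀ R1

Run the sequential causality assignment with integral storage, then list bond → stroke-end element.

bond 1 stroke at J1  (Se1: effort source, stroke at far end)
bond 0 stroke at J1  (C1: C, integral causality)
bond 2 stroke at J1  (prefer integral on C2)
bond 3 stroke at R1  (J1 needs exactly one f-in)

#0 stroke at J1
#1 stroke at J1
#2 stroke at J1
#3 stroke at R1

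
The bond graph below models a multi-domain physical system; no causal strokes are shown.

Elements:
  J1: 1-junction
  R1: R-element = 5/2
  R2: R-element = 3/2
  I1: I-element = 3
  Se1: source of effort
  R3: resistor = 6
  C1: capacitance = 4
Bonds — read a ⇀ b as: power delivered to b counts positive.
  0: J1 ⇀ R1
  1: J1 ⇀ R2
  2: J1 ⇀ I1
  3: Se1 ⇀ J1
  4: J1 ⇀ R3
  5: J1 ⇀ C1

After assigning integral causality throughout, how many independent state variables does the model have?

2  (C1, I1 all integral)

bond 3 →J1  (Se1: effort source, stroke at far end)
bond 2 →I1  (prefer integral on I1)
bond 0 →J1  (J1 flow already set via bond 2)
bond 1 →J1  (J1 flow already set via bond 2)
bond 4 →J1  (J1 flow already set via bond 2)
bond 5 →J1  (1-jn J1 has f-setter on 2)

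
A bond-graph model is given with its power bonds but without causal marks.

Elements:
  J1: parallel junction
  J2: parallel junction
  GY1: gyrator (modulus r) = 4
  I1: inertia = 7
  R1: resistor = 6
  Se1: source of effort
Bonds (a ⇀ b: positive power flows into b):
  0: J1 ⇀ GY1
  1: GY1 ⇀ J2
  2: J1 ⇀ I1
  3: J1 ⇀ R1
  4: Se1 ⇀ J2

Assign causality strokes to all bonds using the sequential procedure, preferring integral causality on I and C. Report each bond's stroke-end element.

b4 →J2  (source Se1 imposes e)
b1 →GY1  (common-e at J2 fixed by 4)
b0 →GY1  (GY1 both-in/both-out from 1)
b2 →I1  (I1 outputs flow p/I1)
b3 →J1  (J1: last free bond brings effort in)

#0 →GY1
#1 →GY1
#2 →I1
#3 →J1
#4 →J2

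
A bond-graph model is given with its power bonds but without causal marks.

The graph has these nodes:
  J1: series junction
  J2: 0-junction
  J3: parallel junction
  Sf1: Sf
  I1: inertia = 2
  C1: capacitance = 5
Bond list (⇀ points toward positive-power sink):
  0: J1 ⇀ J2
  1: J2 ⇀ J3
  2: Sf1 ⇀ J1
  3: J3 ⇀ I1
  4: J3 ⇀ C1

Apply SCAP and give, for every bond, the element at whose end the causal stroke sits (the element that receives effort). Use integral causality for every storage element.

bond 0 →J1
bond 1 →J2
bond 2 →Sf1
bond 3 →I1
bond 4 →J3

bond 2 →Sf1  (Sf1 fixes flow; stroke at Sf1)
bond 0 →J1  (1-jn J1 has f-setter on 2)
bond 1 →J2  (closing 0-jn rule on J2)
bond 3 →I1  (I1 integral (f out))
bond 4 →J3  (J3: last free bond brings effort in)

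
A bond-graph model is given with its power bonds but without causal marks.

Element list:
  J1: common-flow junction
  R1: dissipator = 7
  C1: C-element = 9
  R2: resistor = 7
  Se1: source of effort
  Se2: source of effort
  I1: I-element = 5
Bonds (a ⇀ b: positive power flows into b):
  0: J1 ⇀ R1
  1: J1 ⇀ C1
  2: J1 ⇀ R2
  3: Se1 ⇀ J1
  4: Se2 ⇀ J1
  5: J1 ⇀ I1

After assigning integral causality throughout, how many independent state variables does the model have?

2  (C1, I1 all integral)

b3 stroke→J1  (Se1 fixes effort; stroke away)
b4 stroke→J1  (source Se2 imposes e)
b1 stroke→J1  (C1 outputs effort q/C1)
b5 stroke→I1  (prefer integral on I1)
b0 stroke→J1  (1-jn J1 has f-setter on 5)
b2 stroke→J1  (common-f at J1 fixed by 5)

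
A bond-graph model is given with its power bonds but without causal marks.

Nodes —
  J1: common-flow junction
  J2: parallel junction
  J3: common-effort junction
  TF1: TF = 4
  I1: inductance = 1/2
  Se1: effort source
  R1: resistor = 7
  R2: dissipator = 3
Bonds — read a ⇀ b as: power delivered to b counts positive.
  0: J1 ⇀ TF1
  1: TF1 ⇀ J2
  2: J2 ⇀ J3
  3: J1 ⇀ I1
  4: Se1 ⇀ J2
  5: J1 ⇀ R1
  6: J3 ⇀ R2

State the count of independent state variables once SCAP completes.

1  (I1 all integral)

β4 stroke at J2  (Se1 fixes effort; stroke away)
β1 stroke at TF1  (0-jn J2 has e-setter on 4)
β2 stroke at J3  (0-jn J2 has e-setter on 4)
β6 stroke at R2  (J3 effort already set via bond 2)
β0 stroke at J1  (TF1 one-in-one-out from 1)
β3 stroke at I1  (I1 integral (f out))
β5 stroke at J1  (1-jn J1 has f-setter on 3)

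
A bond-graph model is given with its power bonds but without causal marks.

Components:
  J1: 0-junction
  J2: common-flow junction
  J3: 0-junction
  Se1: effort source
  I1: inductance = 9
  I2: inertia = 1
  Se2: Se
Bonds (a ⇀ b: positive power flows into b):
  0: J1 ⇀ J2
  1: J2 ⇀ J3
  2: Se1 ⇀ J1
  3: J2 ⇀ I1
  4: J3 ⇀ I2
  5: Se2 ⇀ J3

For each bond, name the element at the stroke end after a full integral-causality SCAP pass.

β2 |J1  (Se1 fixes effort; stroke away)
β5 |J3  (Se2: effort source, stroke at far end)
β0 |J2  (J1 effort already set via bond 2)
β1 |J2  (common-e at J3 fixed by 5)
β4 |I2  (J3 effort already set via bond 5)
β3 |I1  (J2: last free bond brings flow in)

b0 stroke at J2
b1 stroke at J2
b2 stroke at J1
b3 stroke at I1
b4 stroke at I2
b5 stroke at J3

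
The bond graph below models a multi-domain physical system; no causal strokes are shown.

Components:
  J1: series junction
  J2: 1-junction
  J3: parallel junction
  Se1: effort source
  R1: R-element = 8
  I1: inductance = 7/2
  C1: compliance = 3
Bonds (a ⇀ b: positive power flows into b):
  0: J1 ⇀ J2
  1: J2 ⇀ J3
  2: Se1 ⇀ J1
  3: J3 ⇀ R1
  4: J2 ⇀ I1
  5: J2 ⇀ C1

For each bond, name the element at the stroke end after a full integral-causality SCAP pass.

b2 |J1  (Se1: effort source, stroke at far end)
b0 |J2  (closing 1-jn rule on J1)
b4 |I1  (I1: I, integral causality)
b1 |J2  (1-jn J2 has f-setter on 4)
b5 |J2  (J2 flow already set via bond 4)
b3 |J3  (only one effort-in slot at J3)

#0 stroke→J2
#1 stroke→J2
#2 stroke→J1
#3 stroke→J3
#4 stroke→I1
#5 stroke→J2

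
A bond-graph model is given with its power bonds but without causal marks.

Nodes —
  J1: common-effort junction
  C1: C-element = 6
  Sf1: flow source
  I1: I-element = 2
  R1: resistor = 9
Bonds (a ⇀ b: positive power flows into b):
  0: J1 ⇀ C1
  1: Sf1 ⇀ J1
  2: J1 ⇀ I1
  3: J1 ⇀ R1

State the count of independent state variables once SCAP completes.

2  (C1, I1 all integral)

bond 1 stroke at Sf1  (Sf1 fixes flow; stroke at Sf1)
bond 0 stroke at J1  (C1 outputs effort q/C1)
bond 2 stroke at I1  (J1: bond 0 brought effort, rest push out)
bond 3 stroke at R1  (0-jn J1 has e-setter on 0)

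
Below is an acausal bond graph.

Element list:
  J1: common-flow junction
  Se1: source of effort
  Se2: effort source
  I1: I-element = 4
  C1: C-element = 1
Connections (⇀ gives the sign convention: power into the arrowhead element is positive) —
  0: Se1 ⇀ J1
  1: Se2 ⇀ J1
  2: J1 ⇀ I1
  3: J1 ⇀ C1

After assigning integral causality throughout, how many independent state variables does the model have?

#0 |J1  (Se1: effort source, stroke at far end)
#1 |J1  (Se2 (Se) sets effort on bond)
#2 |I1  (I1: I, integral causality)
#3 |J1  (common-f at J1 fixed by 2)

2  (C1, I1 all integral)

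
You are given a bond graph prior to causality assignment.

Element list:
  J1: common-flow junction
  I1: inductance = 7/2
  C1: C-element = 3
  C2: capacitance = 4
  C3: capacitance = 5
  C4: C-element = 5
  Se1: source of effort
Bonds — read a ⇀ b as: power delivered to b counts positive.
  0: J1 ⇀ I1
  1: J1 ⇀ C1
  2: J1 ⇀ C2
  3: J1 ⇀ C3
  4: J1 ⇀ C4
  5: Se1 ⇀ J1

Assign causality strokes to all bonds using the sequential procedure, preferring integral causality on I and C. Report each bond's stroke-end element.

#0 stroke→I1
#1 stroke→J1
#2 stroke→J1
#3 stroke→J1
#4 stroke→J1
#5 stroke→J1

#5 |J1  (Se1 (Se) sets effort on bond)
#0 |I1  (I1 integral (f out))
#1 |J1  (J1: bond 0 brought flow, rest push out)
#2 |J1  (1-jn J1 has f-setter on 0)
#3 |J1  (common-f at J1 fixed by 0)
#4 |J1  (J1: bond 0 brought flow, rest push out)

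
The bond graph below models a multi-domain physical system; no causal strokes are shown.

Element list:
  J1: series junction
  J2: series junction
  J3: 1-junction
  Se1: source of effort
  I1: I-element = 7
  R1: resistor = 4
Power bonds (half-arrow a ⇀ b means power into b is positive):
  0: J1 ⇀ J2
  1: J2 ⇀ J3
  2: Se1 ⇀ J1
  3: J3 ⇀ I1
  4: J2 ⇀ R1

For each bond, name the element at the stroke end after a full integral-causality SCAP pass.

b2 |J1  (Se1 (Se) sets effort on bond)
b0 |J2  (J1: last free bond brings flow in)
b3 |I1  (I1 outputs flow p/I1)
b1 |J3  (J3 flow already set via bond 3)
b4 |J2  (common-f at J2 fixed by 1)

β0 stroke at J2
β1 stroke at J3
β2 stroke at J1
β3 stroke at I1
β4 stroke at J2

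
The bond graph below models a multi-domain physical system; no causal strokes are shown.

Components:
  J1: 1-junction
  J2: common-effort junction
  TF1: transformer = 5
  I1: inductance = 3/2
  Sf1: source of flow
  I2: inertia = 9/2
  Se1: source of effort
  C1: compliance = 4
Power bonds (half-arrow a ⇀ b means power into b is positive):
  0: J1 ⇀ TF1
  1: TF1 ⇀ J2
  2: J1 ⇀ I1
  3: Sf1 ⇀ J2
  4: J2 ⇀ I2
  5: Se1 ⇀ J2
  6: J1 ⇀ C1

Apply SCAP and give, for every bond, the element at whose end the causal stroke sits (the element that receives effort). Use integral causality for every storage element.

β0 stroke→J1
β1 stroke→TF1
β2 stroke→I1
β3 stroke→Sf1
β4 stroke→I2
β5 stroke→J2
β6 stroke→J1

b3 stroke→Sf1  (Sf1 (Sf) sets flow on bond)
b5 stroke→J2  (Se1 fixes effort; stroke away)
b1 stroke→TF1  (J2: bond 5 brought effort, rest push out)
b4 stroke→I2  (common-e at J2 fixed by 5)
b0 stroke→J1  (TF TF1: opposite of bond 1)
b2 stroke→I1  (I1: I, integral causality)
b6 stroke→J1  (J1: bond 2 brought flow, rest push out)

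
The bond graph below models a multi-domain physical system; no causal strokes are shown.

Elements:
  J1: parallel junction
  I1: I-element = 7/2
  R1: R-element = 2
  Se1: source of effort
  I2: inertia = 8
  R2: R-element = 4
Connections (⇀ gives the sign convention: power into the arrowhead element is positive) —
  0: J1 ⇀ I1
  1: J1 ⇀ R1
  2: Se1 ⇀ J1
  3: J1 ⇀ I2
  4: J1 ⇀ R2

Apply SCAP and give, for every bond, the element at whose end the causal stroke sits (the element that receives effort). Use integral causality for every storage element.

b2 stroke at J1  (source Se1 imposes e)
b0 stroke at I1  (0-jn J1 has e-setter on 2)
b1 stroke at R1  (0-jn J1 has e-setter on 2)
b3 stroke at I2  (common-e at J1 fixed by 2)
b4 stroke at R2  (0-jn J1 has e-setter on 2)

#0 stroke at I1
#1 stroke at R1
#2 stroke at J1
#3 stroke at I2
#4 stroke at R2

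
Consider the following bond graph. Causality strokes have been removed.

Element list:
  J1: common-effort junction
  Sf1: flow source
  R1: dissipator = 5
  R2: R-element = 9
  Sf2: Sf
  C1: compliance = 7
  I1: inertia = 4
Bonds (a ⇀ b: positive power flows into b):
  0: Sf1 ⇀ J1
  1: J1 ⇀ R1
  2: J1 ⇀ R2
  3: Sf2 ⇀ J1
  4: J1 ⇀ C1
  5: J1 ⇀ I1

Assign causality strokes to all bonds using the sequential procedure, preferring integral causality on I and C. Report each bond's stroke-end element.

#0 |Sf1  (Sf1: flow source, stroke at near end)
#3 |Sf2  (Sf2 fixes flow; stroke at Sf2)
#4 |J1  (C1 outputs effort q/C1)
#1 |R1  (J1 effort already set via bond 4)
#2 |R2  (J1 effort already set via bond 4)
#5 |I1  (J1 effort already set via bond 4)

#0 →Sf1
#1 →R1
#2 →R2
#3 →Sf2
#4 →J1
#5 →I1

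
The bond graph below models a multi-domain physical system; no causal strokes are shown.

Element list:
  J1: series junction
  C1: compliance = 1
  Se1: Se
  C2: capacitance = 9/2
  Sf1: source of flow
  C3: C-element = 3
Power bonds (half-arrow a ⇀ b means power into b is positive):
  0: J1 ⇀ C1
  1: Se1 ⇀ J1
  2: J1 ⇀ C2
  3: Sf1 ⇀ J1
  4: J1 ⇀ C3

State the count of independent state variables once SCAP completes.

3  (C1, C2, C3 all integral)

β1 stroke at J1  (Se1 fixes effort; stroke away)
β3 stroke at Sf1  (Sf1 (Sf) sets flow on bond)
β0 stroke at J1  (common-f at J1 fixed by 3)
β2 stroke at J1  (1-jn J1 has f-setter on 3)
β4 stroke at J1  (1-jn J1 has f-setter on 3)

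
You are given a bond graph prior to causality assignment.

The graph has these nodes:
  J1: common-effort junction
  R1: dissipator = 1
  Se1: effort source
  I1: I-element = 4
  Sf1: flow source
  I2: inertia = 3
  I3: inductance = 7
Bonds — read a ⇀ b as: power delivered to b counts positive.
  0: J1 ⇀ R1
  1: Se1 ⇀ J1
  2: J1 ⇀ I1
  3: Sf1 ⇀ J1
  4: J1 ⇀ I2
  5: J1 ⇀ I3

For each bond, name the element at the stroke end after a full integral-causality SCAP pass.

b0 |R1
b1 |J1
b2 |I1
b3 |Sf1
b4 |I2
b5 |I3

#1 →J1  (Se1 (Se) sets effort on bond)
#3 →Sf1  (Sf1 fixes flow; stroke at Sf1)
#0 →R1  (J1 effort already set via bond 1)
#2 →I1  (J1: bond 1 brought effort, rest push out)
#4 →I2  (common-e at J1 fixed by 1)
#5 →I3  (J1 effort already set via bond 1)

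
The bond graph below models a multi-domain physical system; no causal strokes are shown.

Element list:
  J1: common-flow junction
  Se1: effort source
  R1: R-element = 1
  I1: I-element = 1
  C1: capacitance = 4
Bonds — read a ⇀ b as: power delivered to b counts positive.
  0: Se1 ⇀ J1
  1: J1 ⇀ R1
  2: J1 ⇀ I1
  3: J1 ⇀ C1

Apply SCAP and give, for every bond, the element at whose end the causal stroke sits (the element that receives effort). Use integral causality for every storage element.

bond 0 |J1  (Se1 fixes effort; stroke away)
bond 2 |I1  (I1: I, integral causality)
bond 1 |J1  (J1 flow already set via bond 2)
bond 3 |J1  (1-jn J1 has f-setter on 2)

β0 stroke→J1
β1 stroke→J1
β2 stroke→I1
β3 stroke→J1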